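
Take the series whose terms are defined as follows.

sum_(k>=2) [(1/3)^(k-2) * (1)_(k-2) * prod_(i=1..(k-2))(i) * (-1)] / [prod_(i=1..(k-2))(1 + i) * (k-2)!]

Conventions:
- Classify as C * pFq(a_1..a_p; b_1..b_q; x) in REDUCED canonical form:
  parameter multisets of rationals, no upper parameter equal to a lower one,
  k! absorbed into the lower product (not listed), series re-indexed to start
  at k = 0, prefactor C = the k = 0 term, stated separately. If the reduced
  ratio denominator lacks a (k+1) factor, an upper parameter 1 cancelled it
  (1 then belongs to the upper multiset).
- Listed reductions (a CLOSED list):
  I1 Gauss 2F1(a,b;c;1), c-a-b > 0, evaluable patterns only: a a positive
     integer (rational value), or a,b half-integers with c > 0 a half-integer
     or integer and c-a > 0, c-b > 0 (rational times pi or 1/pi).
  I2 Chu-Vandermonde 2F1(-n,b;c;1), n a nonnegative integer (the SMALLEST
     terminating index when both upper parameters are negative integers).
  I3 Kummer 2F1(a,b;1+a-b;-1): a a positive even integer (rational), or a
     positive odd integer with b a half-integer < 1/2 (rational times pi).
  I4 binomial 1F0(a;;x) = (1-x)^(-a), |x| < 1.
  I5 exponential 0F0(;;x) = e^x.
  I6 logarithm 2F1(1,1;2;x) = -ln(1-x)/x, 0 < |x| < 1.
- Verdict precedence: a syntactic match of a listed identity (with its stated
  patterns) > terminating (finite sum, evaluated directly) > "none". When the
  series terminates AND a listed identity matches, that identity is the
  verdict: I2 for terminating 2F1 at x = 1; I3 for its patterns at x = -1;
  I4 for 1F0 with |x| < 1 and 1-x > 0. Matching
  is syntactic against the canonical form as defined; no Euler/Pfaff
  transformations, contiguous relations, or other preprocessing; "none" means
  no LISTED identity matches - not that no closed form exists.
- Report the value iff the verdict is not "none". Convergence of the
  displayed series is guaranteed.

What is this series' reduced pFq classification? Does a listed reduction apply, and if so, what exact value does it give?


The series (x = 1/3) is 2F1: upper {1, 1}, lower {2}, prefactor -1. Verdict (x = 1/3): the logarithmic series (I6) applies (the logarithm: parameters (1,1;2), x = 1/3). Value: 3 * ln(2/3).

Key observation: from the first term -1: the lower running product (C = -1, x = 1/3) is a rising factorial.
Ratio: r(k) = (1/3) * (k+1) (k+1) / [(k+2) (k+1)] ; factor over Q: parameters, x = (1/3), and C = -1.


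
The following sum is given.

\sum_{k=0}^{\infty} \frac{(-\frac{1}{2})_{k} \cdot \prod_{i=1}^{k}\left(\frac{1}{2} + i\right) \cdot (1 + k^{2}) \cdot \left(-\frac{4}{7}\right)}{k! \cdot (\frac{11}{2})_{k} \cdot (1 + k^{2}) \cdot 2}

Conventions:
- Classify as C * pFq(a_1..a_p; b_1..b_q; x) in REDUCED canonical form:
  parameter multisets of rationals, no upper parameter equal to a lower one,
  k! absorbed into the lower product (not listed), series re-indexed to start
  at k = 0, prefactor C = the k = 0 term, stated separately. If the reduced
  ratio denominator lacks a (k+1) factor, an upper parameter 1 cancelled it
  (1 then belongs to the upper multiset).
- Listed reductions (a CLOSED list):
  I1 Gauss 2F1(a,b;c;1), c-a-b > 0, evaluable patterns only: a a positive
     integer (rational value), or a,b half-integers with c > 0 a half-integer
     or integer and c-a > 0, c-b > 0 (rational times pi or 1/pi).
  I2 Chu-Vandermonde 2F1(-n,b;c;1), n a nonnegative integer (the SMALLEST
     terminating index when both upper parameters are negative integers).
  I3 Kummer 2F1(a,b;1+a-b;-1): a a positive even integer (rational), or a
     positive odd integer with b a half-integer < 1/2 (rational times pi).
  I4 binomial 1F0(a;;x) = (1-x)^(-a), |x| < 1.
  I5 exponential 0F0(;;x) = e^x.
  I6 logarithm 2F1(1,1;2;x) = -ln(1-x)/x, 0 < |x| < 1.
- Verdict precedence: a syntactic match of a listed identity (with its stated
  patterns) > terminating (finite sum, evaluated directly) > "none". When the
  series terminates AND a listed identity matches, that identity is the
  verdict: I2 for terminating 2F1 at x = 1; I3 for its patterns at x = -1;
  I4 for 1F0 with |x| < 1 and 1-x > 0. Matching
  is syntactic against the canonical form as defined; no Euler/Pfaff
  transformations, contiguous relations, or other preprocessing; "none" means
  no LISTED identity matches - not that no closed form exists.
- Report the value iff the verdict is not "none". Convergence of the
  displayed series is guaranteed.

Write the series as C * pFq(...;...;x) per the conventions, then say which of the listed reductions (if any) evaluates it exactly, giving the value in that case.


Canonical form: C = -\frac{2}{7} times 2F1 with upper {-\frac{1}{2}, \frac{3}{2}}, lower {\frac{11}{2}}, x = 1. Verdict: Gauss (I1, half-integer pattern) fires (x = 1; upper {-\frac{1}{2}, \frac{3}{2}} half-integers, c = \frac{11}{2} in the evaluable pattern). Value: \left(-\frac{315}{4096}\right) \cdot \pi.

The tell: t_0 = -\frac{2}{7} here, and k^2 + 1 divides numerator and denominator alike; C = -2/7 after cancelling.
Term ratio: r(k) = 1 * (k-\frac{1}{2}) (k+\frac{3}{2}) / [(k+\frac{11}{2}) (k+1)] - rational; roots negated = parameters, x = 1, C = -\frac{2}{7}.


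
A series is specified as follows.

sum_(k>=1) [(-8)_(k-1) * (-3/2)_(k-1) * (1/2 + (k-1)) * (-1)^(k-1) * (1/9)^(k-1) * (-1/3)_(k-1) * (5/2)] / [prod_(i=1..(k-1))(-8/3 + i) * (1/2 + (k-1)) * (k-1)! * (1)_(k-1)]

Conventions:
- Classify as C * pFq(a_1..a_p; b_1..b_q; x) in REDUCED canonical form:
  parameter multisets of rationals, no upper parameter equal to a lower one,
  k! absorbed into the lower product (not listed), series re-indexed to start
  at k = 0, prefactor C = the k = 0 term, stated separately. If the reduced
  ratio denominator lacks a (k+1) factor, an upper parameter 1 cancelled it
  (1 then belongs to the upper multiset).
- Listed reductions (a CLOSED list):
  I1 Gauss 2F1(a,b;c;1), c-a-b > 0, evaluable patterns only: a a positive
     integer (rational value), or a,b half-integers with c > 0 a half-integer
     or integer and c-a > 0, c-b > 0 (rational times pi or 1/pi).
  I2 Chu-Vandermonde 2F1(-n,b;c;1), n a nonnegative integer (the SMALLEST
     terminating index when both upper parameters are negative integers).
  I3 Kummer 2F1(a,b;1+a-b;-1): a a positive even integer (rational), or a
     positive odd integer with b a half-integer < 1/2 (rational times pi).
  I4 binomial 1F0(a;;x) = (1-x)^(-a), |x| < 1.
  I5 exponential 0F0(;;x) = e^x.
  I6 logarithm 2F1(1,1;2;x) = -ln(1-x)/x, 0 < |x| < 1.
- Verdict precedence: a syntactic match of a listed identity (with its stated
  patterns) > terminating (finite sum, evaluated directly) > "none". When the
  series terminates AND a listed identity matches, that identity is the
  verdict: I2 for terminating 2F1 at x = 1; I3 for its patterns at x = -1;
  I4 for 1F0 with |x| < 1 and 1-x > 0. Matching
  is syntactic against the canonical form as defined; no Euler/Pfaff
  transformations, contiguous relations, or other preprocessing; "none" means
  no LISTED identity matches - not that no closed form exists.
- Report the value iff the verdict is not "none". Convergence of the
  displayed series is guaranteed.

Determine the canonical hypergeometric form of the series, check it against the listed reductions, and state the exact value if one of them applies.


Reduced: x = -1/9, 3F2, upper = {-8, -3/2, -1/3}, lower = {-5/3, 1}, C = 5/2. Verdict: terminating. (-8)_k vanishes past k = 8, leaving a 9-term sum, computed directly. Value: 14304446114771/8149873065984.

Key observation: t_0 being 5/2, striking the common factor k + 1/2 reduces the term (C = 5/2).
Step ratio: r(k) = (-1/9) * (k-8) (k-3/2) (k-1/3) / [(k-5/3) (k+1) (k+1)] - poly over poly, x = (-1/9) from leading terms; C = 5/2 at k = 0.


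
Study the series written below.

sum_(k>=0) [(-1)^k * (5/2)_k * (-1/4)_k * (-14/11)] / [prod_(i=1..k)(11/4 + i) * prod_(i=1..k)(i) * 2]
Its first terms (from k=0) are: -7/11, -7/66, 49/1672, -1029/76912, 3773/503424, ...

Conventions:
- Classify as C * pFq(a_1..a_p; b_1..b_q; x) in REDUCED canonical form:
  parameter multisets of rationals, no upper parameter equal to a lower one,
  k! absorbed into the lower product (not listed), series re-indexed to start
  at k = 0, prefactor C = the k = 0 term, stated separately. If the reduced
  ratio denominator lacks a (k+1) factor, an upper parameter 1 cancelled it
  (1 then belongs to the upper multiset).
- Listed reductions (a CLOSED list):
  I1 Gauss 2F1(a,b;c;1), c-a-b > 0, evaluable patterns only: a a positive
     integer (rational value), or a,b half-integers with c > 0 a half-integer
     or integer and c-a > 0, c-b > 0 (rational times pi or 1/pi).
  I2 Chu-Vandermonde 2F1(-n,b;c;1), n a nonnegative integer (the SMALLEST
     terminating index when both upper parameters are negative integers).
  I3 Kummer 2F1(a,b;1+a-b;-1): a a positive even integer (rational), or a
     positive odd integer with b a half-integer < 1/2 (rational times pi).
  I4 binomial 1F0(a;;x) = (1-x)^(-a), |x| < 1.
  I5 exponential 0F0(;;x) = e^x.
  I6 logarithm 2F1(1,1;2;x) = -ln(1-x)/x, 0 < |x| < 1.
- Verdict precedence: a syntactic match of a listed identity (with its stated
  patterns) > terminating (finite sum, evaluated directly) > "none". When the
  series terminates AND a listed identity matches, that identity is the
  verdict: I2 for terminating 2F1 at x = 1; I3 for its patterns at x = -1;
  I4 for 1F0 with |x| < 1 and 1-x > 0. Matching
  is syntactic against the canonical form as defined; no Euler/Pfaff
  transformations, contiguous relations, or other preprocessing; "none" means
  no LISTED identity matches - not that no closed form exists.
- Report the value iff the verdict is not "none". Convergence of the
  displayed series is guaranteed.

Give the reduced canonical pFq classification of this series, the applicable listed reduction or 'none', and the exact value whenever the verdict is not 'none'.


Canonical form: C = -7/11 times 2F1 with upper {-1/4, 5/2}, lower {15/4}, x = -1. Verdict: none - at argument -1 the multisets {-1/4, 5/2} ; {15/4} match no listed identity.

The tell: x = (-1) and the product of the first k integers (C = -7/11, x = -1) is k!.
Adjacent-term ratio: r(k) = (-1) * (k-1/4) (k+5/2) / [(k+15/4) (k+1)] - poly over poly, x = (-1) from leading terms; C = -7/11 at k = 0.


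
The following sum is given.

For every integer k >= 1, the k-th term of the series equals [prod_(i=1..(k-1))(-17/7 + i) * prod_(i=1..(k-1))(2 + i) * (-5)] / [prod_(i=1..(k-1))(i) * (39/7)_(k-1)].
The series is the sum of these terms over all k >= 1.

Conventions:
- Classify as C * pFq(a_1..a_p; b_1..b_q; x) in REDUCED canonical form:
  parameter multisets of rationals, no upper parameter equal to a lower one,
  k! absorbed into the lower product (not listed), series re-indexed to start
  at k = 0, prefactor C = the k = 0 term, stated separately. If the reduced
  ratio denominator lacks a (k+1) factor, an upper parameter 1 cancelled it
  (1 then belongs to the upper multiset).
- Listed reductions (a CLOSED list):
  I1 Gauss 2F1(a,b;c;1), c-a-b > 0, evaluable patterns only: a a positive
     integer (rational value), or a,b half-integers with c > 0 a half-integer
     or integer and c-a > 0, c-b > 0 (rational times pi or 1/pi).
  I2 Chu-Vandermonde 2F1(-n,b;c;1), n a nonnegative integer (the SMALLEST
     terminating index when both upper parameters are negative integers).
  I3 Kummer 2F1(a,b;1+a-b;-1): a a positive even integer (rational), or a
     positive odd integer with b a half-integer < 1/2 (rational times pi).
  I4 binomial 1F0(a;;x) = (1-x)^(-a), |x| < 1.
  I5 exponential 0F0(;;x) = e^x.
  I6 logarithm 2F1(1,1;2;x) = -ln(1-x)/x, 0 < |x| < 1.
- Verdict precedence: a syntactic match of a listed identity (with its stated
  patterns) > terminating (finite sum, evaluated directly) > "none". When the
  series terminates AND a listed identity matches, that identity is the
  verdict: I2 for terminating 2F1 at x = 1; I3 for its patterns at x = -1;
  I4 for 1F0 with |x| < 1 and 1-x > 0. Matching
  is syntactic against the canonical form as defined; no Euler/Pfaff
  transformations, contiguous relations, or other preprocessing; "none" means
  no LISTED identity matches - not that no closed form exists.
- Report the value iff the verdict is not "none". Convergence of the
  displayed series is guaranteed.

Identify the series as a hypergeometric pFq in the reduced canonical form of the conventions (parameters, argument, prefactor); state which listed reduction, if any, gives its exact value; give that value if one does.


x = 1 here; the reduced form reads 2F1, upper {-10/7, 3}, lower {39/7}, C = -5. Verdict at x = 1: Gauss's theorem (I1) matches (x = 1: the Gamma ratio telescopes since c-a-b = 4 > 0 and a = 3 in Z>0). Exact value: -600/343.

Key step: from the first term -5: the running product (C = -5, x = 1) telescopes to a rising factorial.
Consecutive-term ratio: r(k) = 1 * (k-10/7) (k+3) / [(k+39/7) (k+1)] ; factor over Q: parameters, x = 1, and C = -5.


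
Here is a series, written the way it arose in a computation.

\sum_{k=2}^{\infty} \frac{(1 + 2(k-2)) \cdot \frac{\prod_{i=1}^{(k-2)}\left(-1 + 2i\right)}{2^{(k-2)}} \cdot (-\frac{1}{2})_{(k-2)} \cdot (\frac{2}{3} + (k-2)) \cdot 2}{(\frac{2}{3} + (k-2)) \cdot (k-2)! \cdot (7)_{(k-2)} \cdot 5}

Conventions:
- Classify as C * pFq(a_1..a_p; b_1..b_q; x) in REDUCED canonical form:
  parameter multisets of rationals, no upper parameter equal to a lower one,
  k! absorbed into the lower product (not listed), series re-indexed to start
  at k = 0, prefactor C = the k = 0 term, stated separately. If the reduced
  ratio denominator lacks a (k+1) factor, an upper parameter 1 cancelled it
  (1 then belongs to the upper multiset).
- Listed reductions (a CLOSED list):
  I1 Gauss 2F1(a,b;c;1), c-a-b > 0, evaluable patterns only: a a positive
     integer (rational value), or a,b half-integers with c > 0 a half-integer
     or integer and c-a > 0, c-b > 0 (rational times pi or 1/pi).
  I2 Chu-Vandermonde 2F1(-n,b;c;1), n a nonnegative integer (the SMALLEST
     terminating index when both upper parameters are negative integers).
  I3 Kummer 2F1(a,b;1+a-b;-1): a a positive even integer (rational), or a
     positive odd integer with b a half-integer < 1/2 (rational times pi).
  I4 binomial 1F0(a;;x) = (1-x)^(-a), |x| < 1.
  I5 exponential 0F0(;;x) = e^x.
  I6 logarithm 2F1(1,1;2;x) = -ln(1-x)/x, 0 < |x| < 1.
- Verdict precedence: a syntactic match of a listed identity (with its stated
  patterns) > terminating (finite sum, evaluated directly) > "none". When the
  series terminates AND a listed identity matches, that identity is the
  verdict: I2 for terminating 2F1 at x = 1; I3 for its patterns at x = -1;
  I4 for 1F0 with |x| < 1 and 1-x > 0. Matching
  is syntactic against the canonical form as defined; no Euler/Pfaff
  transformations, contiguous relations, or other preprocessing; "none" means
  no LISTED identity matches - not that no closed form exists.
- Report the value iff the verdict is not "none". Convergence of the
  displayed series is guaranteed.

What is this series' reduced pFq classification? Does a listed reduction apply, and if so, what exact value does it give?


x = 1 here; the reduced form reads 2F1, upper {-\frac{1}{2}, \frac{3}{2}}, lower {7}, C = \frac{2}{5}. Verdict (x = 1): Gauss (I1, half-integer pattern) applies (x = 1; upper {-\frac{1}{2}, \frac{3}{2}} half-integers, c = 7 in the evaluable pattern). Exact value: \frac{1048576}{945945} / \pi.

Key step: t_0 = \frac{2}{5} here, and the constant factors (prefactor 2/5) combine into one prefactor.
Consecutive-term ratio: r(k) = 1 * (k-\frac{1}{2}) (k+\frac{3}{2}) / [(k+7) (k+1)] - poly over poly, x = 1 from leading terms; C = \frac{2}{5} at k = 0.


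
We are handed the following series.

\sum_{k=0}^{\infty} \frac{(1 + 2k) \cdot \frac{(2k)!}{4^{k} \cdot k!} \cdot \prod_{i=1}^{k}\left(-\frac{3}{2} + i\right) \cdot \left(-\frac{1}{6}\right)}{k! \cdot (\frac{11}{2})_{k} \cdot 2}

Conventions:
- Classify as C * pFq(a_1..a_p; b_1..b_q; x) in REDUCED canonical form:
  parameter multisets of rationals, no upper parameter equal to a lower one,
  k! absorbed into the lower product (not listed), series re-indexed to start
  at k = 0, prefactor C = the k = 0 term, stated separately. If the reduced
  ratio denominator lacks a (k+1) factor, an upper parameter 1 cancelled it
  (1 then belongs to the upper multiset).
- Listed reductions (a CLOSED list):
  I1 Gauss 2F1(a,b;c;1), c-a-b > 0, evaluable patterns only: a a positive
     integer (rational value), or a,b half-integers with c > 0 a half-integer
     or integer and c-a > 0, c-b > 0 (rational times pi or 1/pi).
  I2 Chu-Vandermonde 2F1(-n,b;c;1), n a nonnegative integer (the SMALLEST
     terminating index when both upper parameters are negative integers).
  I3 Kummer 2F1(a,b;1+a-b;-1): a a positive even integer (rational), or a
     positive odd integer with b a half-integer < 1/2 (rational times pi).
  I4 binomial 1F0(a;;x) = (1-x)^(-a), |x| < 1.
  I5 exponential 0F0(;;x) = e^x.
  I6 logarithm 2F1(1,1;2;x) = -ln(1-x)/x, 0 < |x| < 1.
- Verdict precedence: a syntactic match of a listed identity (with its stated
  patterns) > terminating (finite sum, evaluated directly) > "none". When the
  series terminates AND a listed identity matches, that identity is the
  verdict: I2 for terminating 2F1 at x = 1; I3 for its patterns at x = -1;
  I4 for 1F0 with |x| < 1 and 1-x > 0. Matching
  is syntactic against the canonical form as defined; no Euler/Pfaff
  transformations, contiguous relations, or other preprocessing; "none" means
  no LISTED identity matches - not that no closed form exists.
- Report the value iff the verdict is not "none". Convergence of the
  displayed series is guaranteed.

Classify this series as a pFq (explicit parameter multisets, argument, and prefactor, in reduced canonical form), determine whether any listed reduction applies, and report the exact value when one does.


The series (x = 1) is 2F1: upper {-\frac{1}{2}, \frac{3}{2}}, lower {\frac{11}{2}}, prefactor -\frac{1}{12}. Verdict: this is Gauss's theorem I1 (half-integer case) (x = 1; upper {-\frac{1}{2}, \frac{3}{2}} half-integers, c = \frac{11}{2} in the evaluable pattern). Value: \left(-\frac{735}{32768}\right) \cdot \pi.

Key observation: x = 1 and the (2k+1) factor (C = -1/12, x = 1) shifts (1/2)_k to (3/2)_k.
Adjacent-term ratio: r(k) = 1 * (k-\frac{1}{2}) (k+\frac{3}{2}) / [(k+\frac{11}{2}) (k+1)] - rational in k, leading ratio 1; with t_0 = -\frac{1}{12}, classification follows.


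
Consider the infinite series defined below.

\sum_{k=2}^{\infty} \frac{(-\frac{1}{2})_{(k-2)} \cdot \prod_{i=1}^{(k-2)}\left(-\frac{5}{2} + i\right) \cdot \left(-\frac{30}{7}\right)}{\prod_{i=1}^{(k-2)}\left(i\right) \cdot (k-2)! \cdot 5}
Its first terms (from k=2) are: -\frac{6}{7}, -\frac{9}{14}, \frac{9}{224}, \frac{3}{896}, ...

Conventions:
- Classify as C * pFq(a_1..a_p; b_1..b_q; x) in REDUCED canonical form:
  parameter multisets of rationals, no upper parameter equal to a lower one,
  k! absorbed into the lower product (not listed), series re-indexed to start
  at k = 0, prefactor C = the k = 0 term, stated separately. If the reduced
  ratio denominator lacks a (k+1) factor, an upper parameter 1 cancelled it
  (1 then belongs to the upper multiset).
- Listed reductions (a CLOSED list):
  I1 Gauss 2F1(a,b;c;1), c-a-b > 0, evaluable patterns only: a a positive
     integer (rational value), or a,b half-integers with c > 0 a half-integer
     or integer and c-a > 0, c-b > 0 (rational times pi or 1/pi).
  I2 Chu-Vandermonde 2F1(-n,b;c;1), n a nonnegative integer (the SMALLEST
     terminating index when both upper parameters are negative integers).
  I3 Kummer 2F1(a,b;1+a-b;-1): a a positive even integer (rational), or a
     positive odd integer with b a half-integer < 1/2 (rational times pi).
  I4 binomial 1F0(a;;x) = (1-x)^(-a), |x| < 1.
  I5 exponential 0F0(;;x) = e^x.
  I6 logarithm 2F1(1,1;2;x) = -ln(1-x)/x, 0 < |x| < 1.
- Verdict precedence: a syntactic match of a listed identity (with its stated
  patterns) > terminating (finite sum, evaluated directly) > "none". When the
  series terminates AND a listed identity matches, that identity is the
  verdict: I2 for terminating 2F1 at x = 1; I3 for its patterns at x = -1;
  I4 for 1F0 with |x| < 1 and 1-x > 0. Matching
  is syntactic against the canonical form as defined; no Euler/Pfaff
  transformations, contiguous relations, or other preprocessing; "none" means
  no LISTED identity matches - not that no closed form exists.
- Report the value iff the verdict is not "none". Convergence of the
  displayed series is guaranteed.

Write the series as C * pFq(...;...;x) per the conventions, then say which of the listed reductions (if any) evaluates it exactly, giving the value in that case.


Key observation: from the first term -\frac{6}{7}: the lower running product (prefactor -6/7) is a rising factorial.
Consecutive-term ratio: r(k) = 1 * (k-\frac{3}{2}) (k-\frac{1}{2}) / [(k+1) (k+1)] - rational in k, leading ratio 1; with t_0 = -\frac{6}{7}, classification follows.

Canonical form: C = -\frac{6}{7} times 2F1 with upper {-\frac{3}{2}, -\frac{1}{2}}, lower {1}, x = 1. Verdict: the half-integer Gauss pattern (I1) matches (x = 1; upper {-\frac{3}{2}, -\frac{1}{2}} half-integers, c = 1 in the evaluable pattern). Sum: \left(-\frac{32}{7}\right) / \pi.


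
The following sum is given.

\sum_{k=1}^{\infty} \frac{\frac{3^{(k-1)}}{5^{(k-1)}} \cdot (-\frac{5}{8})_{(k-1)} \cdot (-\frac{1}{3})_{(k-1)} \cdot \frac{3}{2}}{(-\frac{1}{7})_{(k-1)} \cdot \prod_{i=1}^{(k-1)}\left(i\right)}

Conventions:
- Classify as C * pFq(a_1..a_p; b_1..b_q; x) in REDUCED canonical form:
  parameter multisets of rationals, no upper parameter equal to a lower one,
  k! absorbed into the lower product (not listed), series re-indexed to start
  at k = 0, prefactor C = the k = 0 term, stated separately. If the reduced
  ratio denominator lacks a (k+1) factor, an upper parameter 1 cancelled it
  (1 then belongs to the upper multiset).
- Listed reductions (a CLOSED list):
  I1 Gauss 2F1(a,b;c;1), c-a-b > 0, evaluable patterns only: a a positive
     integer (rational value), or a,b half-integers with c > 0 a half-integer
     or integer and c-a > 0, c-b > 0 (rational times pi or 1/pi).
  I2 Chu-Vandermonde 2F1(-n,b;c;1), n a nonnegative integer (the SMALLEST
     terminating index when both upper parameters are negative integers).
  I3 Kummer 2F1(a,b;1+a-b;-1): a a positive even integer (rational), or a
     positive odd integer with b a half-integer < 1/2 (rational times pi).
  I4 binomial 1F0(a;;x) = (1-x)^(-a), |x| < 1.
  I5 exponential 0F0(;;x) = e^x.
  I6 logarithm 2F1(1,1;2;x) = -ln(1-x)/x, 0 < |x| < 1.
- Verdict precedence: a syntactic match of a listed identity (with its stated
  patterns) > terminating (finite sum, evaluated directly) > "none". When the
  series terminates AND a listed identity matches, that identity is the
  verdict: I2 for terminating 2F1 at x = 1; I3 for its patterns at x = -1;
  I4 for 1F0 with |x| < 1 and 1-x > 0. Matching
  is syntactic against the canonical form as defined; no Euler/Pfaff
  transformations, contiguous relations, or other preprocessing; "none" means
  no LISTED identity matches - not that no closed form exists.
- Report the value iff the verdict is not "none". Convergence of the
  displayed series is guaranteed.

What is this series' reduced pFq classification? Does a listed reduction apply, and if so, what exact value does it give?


Prefactor \frac{3}{2}, argument \frac{3}{5}: 2F1 with upper {-\frac{5}{8}, -\frac{1}{3}} over lower {-\frac{1}{7}}. Verdict: none - at argument \frac{3}{5} the multisets {-\frac{5}{8}, -\frac{1}{3}} ; {-\frac{1}{7}} match no listed identity.

The tell: with t_0 = \frac{3}{2}, the product of the first k integers (C = 3/2) is k!.
Adjacent-term ratio: r(k) = \frac{3}{5} * (k-\frac{5}{8}) (k-\frac{1}{3}) / [(k-\frac{1}{7}) (k+1)] - rational; roots negated = parameters, x = \frac{3}{5}, C = \frac{3}{2}.


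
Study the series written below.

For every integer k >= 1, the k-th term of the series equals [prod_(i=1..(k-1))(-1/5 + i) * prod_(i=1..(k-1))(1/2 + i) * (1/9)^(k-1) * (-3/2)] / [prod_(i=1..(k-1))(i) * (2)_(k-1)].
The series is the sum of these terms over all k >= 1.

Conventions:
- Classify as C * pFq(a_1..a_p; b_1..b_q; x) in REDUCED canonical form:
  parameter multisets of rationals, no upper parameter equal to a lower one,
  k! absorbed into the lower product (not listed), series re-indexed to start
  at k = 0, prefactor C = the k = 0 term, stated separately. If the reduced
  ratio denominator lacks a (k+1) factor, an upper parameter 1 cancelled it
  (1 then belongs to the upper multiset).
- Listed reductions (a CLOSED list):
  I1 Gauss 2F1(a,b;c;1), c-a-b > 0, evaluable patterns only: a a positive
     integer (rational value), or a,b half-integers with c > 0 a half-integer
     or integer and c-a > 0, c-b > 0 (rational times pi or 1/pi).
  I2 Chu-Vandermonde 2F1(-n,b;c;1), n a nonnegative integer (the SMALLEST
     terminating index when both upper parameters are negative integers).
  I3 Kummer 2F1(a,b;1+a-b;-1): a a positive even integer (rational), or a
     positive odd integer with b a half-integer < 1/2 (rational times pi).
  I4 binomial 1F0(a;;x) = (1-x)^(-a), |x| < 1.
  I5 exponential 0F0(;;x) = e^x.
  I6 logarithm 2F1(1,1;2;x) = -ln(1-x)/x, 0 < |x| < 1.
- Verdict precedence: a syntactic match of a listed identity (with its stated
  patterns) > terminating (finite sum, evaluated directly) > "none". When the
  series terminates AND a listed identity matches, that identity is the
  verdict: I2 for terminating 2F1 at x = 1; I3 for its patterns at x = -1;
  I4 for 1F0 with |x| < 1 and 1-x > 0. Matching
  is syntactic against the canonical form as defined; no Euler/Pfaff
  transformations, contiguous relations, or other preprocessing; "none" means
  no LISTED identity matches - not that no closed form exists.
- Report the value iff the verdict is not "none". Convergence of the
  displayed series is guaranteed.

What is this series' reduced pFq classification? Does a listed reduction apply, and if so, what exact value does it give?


Reduced: x = 1/9, 2F1, upper = {4/5, 3/2}, lower = {2}, C = -3/2. Verdict: none (x = 1/9): each listed identity misses the multisets {4/5, 3/2} ; {2}.

First insight: t_0 = -3/2 here, and the product of the first k integers (prefactor -3/2) is k!.
Adjacent-term ratio: r(k) = (1/9) * (k+4/5) (k+3/2) / [(k+2) (k+1)] - poly over poly, x = (1/9) from leading terms; C = -3/2 at k = 0.


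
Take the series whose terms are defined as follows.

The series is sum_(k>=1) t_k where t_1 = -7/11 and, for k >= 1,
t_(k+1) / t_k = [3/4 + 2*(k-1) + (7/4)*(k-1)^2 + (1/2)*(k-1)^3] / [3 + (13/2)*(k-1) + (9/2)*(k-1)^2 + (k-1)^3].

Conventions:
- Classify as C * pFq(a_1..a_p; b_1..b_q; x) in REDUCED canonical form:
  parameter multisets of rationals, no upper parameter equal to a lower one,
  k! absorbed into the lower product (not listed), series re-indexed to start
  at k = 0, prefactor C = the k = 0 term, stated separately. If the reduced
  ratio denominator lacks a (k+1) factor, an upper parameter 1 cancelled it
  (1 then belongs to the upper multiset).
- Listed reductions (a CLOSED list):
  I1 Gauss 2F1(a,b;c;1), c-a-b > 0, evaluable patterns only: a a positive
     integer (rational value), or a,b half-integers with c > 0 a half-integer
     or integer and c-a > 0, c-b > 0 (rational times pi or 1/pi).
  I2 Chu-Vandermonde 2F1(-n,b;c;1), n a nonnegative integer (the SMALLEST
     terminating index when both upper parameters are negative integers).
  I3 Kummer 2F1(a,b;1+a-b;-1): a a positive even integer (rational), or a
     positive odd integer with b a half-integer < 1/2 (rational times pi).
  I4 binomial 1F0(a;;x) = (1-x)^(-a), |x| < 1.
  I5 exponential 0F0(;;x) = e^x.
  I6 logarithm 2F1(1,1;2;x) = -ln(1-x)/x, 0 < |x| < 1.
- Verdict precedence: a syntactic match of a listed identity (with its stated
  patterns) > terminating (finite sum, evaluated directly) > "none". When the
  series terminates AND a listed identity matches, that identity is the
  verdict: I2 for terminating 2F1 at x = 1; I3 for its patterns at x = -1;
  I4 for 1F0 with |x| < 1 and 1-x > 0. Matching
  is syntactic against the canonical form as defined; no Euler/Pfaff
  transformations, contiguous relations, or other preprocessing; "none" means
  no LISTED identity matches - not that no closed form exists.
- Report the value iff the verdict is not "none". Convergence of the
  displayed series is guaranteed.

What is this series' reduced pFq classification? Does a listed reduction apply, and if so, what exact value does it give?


With C = -7/11: the canonical form is 2F1(1, 1; 2; 1/2). Verdict: this is the I6 logarithm reduction (the logarithm: parameters (1,1;2), x = 1/2). Its exact value is (14/11) * ln(1/2).

The tell: t_0 = -7/11 here, and factor the ratio over Q (C = -7/11, x = 1/2): negated roots = parameters.
Term ratio: r(k) = (1/2) * (k+1) (k+1) / [(k+2) (k+1)] - poly over poly, x = (1/2) from leading terms; C = -7/11 at k = 0.


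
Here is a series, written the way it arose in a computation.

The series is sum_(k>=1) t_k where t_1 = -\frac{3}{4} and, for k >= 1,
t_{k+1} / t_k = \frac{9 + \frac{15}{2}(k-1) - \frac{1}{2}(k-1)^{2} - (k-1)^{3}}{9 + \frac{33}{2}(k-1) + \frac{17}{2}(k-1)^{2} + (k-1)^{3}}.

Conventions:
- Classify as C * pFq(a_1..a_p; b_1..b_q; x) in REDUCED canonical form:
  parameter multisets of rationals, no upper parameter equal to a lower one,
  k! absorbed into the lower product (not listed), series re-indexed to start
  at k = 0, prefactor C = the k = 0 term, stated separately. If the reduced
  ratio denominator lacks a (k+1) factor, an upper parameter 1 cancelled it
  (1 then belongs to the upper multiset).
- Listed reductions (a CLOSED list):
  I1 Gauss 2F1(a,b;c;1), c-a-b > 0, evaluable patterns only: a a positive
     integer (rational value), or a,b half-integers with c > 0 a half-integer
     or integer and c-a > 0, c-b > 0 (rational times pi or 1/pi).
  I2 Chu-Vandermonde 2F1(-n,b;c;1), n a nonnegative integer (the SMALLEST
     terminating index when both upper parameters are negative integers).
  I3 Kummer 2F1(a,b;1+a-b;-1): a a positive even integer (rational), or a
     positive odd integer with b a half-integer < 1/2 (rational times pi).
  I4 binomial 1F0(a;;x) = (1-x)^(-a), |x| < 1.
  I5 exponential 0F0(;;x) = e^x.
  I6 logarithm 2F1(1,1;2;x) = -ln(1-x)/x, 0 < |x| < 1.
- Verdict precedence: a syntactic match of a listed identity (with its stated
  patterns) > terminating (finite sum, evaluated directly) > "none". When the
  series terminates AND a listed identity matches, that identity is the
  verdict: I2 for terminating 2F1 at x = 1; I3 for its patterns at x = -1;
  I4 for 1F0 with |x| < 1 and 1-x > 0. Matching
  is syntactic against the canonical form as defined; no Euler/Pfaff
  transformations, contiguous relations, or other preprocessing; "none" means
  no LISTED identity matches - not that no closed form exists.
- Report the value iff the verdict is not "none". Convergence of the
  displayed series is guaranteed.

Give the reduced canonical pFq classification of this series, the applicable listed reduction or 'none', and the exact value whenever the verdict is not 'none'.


With C = -\frac{3}{4}: the canonical form is 2F1(-3, 2; 6; -1). Verdict: Kummer (I3) fires (x = -1; c = 6 equals 1+a-b for upper {-3, 2}: listed pattern). Hence: -\frac{15}{8}.

The tell: from the first term -\frac{3}{4}: roots of the ratio polynomials (prefactor -3/4) are the negated parameters.
Consecutive-term ratio: r(k) = -1 * (k-3) (k+2) / [(k+6) (k+1)] - rational in k, leading ratio -1; with t_0 = -\frac{3}{4}, classification follows.


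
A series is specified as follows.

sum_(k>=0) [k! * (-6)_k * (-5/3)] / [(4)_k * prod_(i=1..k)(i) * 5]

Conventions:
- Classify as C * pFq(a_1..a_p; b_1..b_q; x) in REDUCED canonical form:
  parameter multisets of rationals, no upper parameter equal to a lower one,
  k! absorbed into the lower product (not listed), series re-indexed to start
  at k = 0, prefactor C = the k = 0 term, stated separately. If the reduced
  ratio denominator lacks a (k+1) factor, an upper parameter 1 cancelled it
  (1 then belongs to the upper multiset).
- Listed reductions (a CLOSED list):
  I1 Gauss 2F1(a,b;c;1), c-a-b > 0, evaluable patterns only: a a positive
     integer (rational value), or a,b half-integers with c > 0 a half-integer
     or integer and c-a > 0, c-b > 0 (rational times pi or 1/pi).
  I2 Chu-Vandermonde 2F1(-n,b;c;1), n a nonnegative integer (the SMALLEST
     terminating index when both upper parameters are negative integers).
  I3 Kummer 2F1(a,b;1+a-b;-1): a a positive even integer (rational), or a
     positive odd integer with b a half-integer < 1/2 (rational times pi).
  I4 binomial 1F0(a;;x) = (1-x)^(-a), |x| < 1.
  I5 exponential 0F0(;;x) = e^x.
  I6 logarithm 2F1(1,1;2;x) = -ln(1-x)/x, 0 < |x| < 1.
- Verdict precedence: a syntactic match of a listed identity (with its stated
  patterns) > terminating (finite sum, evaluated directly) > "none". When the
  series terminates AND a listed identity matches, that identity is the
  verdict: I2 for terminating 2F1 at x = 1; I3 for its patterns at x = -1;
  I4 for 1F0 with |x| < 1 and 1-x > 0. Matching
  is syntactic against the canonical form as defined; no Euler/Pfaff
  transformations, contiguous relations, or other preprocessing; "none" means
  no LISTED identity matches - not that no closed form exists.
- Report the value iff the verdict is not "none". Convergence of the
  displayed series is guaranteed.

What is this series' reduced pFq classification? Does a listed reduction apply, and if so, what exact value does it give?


Key step: with t_0 = -1/3, the constant factors (C = -1/3, x = 1) combine into one prefactor.
Ratio: r(k) = 1 * (k-6) (k+1) / [(k+4) (k+1)] - poly over poly, x = 1 from leading terms; C = -1/3 at k = 0.

This is -1/3 * 2F1(-6, 1; 4; 1) in reduced canonical form. Verdict (x = 1): Vandermonde's identity (I2) applies (terminating 2F1 at x = 1 with n = 6, b = 1, c = 4). Sum: -1/9.


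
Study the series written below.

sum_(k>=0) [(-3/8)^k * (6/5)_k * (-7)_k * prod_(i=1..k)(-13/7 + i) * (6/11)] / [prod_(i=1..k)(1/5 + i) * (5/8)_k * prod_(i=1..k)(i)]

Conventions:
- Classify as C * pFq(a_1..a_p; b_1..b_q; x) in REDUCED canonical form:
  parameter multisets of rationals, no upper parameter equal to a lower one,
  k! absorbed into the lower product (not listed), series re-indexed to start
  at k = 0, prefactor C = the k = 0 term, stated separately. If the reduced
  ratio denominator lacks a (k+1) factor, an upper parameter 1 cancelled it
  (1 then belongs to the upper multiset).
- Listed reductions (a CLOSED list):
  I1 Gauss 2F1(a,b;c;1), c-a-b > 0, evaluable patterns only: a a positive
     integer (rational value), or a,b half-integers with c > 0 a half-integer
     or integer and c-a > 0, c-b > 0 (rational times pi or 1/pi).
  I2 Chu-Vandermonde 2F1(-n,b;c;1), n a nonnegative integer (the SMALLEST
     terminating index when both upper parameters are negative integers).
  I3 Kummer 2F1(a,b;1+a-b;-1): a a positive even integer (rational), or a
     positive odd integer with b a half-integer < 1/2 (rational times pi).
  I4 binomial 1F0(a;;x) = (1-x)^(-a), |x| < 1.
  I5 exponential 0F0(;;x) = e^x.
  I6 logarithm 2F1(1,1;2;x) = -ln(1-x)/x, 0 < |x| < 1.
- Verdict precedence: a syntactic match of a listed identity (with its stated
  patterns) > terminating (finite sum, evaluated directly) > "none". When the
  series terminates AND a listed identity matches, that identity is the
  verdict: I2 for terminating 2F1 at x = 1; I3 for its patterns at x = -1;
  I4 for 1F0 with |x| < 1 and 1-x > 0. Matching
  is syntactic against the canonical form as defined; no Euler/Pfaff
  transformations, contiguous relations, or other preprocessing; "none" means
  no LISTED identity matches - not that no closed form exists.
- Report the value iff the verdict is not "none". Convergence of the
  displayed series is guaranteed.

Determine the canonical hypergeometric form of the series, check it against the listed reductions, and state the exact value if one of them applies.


The series (x = -3/8) is 2F1: upper {-7, -6/7}, lower {5/8}, prefactor 6/11. Verdict: terminating (-7 upstairs). 8 nonzero terms in all; added directly. Hence: -7155346666974/4261900084897.

First insight: x = (-3/8) and the running product (C = 6/11, x = -3/8) telescopes to a rising factorial.
Term ratio: r(k) = (-3/8) * (k-7) (k-6/7) / [(k+5/8) (k+1)] - rational in k. x = (-3/8); t_0 = 6/11; negate the roots.


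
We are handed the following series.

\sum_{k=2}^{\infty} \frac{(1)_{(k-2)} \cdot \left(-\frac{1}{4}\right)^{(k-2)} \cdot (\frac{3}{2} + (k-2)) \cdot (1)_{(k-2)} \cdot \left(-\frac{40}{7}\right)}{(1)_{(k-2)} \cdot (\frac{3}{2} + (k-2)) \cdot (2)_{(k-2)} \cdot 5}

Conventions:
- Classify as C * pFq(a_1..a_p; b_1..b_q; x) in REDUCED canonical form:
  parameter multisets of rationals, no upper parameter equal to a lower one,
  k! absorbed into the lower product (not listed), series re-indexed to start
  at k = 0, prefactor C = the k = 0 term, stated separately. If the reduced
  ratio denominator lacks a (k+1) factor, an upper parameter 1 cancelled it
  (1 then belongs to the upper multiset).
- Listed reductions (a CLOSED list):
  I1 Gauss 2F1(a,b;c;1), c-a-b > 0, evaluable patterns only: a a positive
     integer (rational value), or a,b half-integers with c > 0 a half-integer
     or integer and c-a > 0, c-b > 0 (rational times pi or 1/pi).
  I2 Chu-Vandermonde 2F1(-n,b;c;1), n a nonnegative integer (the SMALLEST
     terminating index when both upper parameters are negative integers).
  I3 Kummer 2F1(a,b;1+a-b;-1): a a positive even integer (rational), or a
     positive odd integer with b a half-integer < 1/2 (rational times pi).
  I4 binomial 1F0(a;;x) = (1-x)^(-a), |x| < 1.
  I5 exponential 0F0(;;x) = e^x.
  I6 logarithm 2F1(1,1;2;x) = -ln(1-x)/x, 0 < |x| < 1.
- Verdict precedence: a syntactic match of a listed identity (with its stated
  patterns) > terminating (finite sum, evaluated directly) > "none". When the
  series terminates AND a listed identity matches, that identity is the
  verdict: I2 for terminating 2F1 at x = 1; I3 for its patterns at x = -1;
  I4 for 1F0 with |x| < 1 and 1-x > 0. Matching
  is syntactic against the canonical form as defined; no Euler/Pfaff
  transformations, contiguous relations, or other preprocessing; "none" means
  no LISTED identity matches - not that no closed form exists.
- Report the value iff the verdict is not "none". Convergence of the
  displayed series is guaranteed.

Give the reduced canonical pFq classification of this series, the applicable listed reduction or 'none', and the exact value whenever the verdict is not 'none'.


At argument -\frac{1}{4}: a 2F1 with upper {1, 1}, lower {2}, scaled by C = -\frac{8}{7}. Verdict: logarithm (I6) matches (the logarithm: parameters (1,1;2), x = -\frac{1}{4}). Sum: \left(-\frac{32}{7}\right) \cdot \ln\left(\frac{5}{4}\right).

Structural cue: x = -\frac{1}{4} and striking the common factor k + 3/2 reduces the term (C = -8/7).
Consecutive-term ratio: r(k) = -\frac{1}{4} * (k+1) (k+1) / [(k+2) (k+1)] - poly over poly, x = -\frac{1}{4} from leading terms; C = -\frac{8}{7} at k = 0.


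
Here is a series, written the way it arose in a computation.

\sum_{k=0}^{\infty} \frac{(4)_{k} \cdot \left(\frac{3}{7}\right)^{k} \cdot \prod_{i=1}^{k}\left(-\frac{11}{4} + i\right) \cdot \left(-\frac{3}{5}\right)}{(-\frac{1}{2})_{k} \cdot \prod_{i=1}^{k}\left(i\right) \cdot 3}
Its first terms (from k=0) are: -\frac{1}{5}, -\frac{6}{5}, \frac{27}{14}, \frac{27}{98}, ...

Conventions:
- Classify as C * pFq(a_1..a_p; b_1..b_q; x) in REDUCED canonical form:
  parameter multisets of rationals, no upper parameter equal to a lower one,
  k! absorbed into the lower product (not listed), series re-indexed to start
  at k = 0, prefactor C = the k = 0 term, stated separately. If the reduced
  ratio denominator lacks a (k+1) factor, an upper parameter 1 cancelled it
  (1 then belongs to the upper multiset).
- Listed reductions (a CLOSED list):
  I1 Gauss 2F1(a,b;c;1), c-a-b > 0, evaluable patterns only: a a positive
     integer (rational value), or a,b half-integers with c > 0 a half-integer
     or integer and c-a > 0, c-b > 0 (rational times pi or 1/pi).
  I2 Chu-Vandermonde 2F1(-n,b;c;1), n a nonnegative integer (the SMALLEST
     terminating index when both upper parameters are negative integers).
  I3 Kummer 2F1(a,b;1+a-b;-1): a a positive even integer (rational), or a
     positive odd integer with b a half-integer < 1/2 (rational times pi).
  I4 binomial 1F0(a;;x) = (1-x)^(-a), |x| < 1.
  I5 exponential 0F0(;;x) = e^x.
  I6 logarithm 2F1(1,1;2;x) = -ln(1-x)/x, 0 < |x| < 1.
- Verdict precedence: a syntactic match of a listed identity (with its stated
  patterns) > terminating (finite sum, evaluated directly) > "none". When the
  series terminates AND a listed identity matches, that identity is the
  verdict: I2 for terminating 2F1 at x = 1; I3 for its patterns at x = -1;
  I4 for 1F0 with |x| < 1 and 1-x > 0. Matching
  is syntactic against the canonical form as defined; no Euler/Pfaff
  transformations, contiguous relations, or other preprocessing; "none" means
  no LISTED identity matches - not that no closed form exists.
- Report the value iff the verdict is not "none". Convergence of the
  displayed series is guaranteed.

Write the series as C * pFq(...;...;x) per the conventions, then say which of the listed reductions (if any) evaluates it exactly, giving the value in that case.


Key step: t_0 = -\frac{1}{5} here, and the running product (C = -1/5, x = 3/7) telescopes to a rising factorial.
Ratio: r(k) = \frac{3}{7} * (k-\frac{7}{4}) (k+4) / [(k-\frac{1}{2}) (k+1)] - poly over poly, x = \frac{3}{7} from leading terms; C = -\frac{1}{5} at k = 0.

At argument \frac{3}{7}: a 2F1 with upper {-\frac{7}{4}, 4}, lower {-\frac{1}{2}}, scaled by C = -\frac{1}{5}. Verdict: none here - no I1-I6 shape fits x = \frac{3}{7} with lower {-\frac{1}{2}}.
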